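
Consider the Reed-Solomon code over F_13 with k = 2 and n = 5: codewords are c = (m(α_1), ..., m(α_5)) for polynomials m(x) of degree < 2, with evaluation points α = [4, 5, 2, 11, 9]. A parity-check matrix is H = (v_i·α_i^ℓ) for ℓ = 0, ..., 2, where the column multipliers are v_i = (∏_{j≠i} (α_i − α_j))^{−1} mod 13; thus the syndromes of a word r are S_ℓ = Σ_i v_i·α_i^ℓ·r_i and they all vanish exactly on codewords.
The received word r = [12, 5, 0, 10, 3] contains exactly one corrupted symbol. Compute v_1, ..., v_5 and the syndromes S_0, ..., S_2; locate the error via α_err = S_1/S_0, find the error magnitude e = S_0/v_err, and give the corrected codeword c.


S = (4, 5, 3), error at position 4, error magnitude e = 8, c = [12, 5, 0, 2, 3].

Step 1: column multipliers v_i = (∏_{j≠i}(α_i − α_j))^{−1} mod 13.
  i = 1 (α = 4): (4−5)(4−2)(4−11)(4−9) = (−1)·2·(−7)·(−5) = −70 ≡ 8, so v_1 = 8^{−1} = 5 (mod 13).
  i = 2 (α = 5): (5−4)(5−2)(5−11)(5−9) = 1·3·(−6)·(−4) = 72 ≡ 7, so v_2 = 7^{−1} = 2 (mod 13).
  i = 3 (α = 2): (2−4)(2−5)(2−11)(2−9) = (−2)·(−3)·(−9)·(−7) = 378 ≡ 1, so v_3 = 1^{−1} = 1 (mod 13).
  i = 4 (α = 11): (11−4)(11−5)(11−2)(11−9) = 7·6·9·2 = 756 ≡ 2, so v_4 = 2^{−1} = 7 (mod 13).
  i = 5 (α = 9): (9−4)(9−5)(9−2)(9−11) = 5·4·7·(−2) = −280 ≡ 6, so v_5 = 6^{−1} = 11 (mod 13).
  v = [5, 2, 1, 7, 11].
Step 2: syndromes of r = [12, 5, 0, 10, 3] (all sums mod 13).
  S_0 = Σ v_i r_i = 5·12 + 2·5 + 1·0 + 7·10 + 11·3 = 173 ≡ 4.
  S_1 = Σ v_i α_i r_i = 5·4·12 + 2·5·5 + 1·2·0 + 7·11·10 + 11·9·3 = 1357 ≡ 5.
  α_i^2 mod 13 = [3, 12, 4, 4, 3].
  S_2 = Σ v_i α_i^2 r_i = 5·3·12 + 2·12·5 + 1·4·0 + 7·4·10 + 11·3·3 = 679 ≡ 3.
  S = (4, 5, 3) ≠ 0, so r is not a codeword (an error is present).
Step 3: locate the error. For a single error e at position i, S_ℓ = v_i·e·α_i^ℓ, so α_err = S_1/S_0.
  S_0^{−1} = 4^{−1} = 10 (mod 13), so α_err = 5·10 = 50 ≡ 11 = α_4. Error position i = 4.
  Consistency check: S_2/S_1 = 3·8 = 24 ≡ 11 = α_err ✓ (single-error assumption holds).
Step 4: error magnitude e = S_0/v_4 = S_0·∏_{j≠4}(α_4 − α_j) = 4·2 = 8 ≡ 8 (mod 13).
Step 5: correct position 4: c_4 = r_4 − e = 10 − 8 ≡ 2 (mod 13). Hence c = [12, 5, 0, 2, 3].
  Check: interpolating c through the α_i gives m(x) = 1 + 6·x (degree < 2) with m(α_i) = c_i for every i, so c is indeed a codeword.


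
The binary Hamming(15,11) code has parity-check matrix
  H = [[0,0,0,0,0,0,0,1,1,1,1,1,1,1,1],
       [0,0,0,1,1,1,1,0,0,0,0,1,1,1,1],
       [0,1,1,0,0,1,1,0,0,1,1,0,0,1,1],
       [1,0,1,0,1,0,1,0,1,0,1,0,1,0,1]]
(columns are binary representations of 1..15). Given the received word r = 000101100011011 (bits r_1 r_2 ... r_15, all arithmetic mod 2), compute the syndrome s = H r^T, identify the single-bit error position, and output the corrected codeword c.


s = (0, 0, 1, 1)^T, error position = 3, corrected codeword c = 001101100011011

Compute s = H r^T mod 2 one row at a time:
  s_1 = 0 + 0 + 0 + 1 + 1 + 0 + 1 + 1 = 4 ≡ 0 (mod 2).
  s_2 = 1 + 0 + 1 + 1 + 1 + 0 + 1 + 1 = 6 ≡ 0 (mod 2).
  s_3 = 0 + 0 + 1 + 1 + 0 + 1 + 1 + 1 = 5 ≡ 1 (mod 2).
  s_4 = 0 + 0 + 0 + 1 + 0 + 1 + 0 + 1 = 3 ≡ 1 (mod 2).
s = (0, 0, 1, 1)^T — this equals column 3 of H (binary 0011), so error is at position 3.
Correct: flip bit 3 of r = 000101100011011 to get c = 001101100011011.


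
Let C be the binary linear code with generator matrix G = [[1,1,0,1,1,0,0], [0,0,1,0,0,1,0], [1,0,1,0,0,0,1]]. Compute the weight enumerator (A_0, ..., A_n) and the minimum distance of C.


Weight distribution: A_0 = 1, A_2 = 1, A_3 = 2, A_4 = 1, A_5 = 2, A_6 = 1. Minimum distance d = 2.

Enumerate all 2^3 = 8 messages m ∈ F_2^3.
For each, compute codeword c = mG in F_2^7, then tally its weight.
  m = 000 → c = 0000000, weight = 0.
  m = 100 → c = 1101100, weight = 4.
  m = 010 → c = 0010010, weight = 2.
  m = 110 → c = 1111110, weight = 6.
  m = 001 → c = 1010001, weight = 3.
  m = 101 → c = 0111101, weight = 5.
  m = 011 → c = 1000011, weight = 3.
  m = 111 → c = 0101111, weight = 5.
Tally weights:
  weight 0: 1 codewords.
  weight 2: 1 codewords.
  weight 3: 2 codewords.
  weight 4: 1 codewords.
  weight 5: 2 codewords.
  weight 6: 1 codewords.
Minimum distance d = smallest w > 0 with A_w > 0 = 2.
Sanity: Σ A_w = 8 = 2^3 = 8 ✓.


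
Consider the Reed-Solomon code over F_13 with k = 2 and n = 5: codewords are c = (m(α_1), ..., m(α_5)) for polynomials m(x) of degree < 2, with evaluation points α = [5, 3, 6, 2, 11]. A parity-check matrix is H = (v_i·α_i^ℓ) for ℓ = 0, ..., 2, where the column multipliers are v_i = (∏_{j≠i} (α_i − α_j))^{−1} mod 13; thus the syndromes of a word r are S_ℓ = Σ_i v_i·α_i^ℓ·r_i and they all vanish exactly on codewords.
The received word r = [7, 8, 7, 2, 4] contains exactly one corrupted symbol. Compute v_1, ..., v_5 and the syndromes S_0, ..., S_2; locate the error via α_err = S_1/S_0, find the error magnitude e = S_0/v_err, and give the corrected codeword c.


S = (4, 11, 1), error at position 3, error magnitude e = 7, c = [7, 8, 0, 2, 4].

Step 1: column multipliers v_i = (∏_{j≠i}(α_i − α_j))^{−1} mod 13.
  i = 1 (α = 5): (5−3)(5−6)(5−2)(5−11) = 2·(−1)·3·(−6) = 36 ≡ 10, so v_1 = 10^{−1} = 4 (mod 13).
  i = 2 (α = 3): (3−5)(3−6)(3−2)(3−11) = (−2)·(−3)·1·(−8) = −48 ≡ 4, so v_2 = 4^{−1} = 10 (mod 13).
  i = 3 (α = 6): (6−5)(6−3)(6−2)(6−11) = 1·3·4·(−5) = −60 ≡ 5, so v_3 = 5^{−1} = 8 (mod 13).
  i = 4 (α = 2): (2−5)(2−3)(2−6)(2−11) = (−3)·(−1)·(−4)·(−9) = 108 ≡ 4, so v_4 = 4^{−1} = 10 (mod 13).
  i = 5 (α = 11): (11−5)(11−3)(11−6)(11−2) = 6·8·5·9 = 2160 ≡ 2, so v_5 = 2^{−1} = 7 (mod 13).
  v = [4, 10, 8, 10, 7].
Step 2: syndromes of r = [7, 8, 7, 2, 4] (all sums mod 13).
  S_0 = Σ v_i r_i = 4·7 + 10·8 + 8·7 + 10·2 + 7·4 = 212 ≡ 4.
  S_1 = Σ v_i α_i r_i = 4·5·7 + 10·3·8 + 8·6·7 + 10·2·2 + 7·11·4 = 1064 ≡ 11.
  α_i^2 mod 13 = [12, 9, 10, 4, 4].
  S_2 = Σ v_i α_i^2 r_i = 4·12·7 + 10·9·8 + 8·10·7 + 10·4·2 + 7·4·4 = 1808 ≡ 1.
  S = (4, 11, 1) ≠ 0, so r is not a codeword (an error is present).
Step 3: locate the error. For a single error e at position i, S_ℓ = v_i·e·α_i^ℓ, so α_err = S_1/S_0.
  S_0^{−1} = 4^{−1} = 10 (mod 13), so α_err = 11·10 = 110 ≡ 6 = α_3. Error position i = 3.
  Consistency check: S_2/S_1 = 1·6 = 6 ≡ 6 = α_err ✓ (single-error assumption holds).
Step 4: error magnitude e = S_0/v_3 = S_0·∏_{j≠3}(α_3 − α_j) = 4·5 = 20 ≡ 7 (mod 13).
Step 5: correct position 3: c_3 = r_3 − e = 7 − 7 ≡ 0 (mod 13). Hence c = [7, 8, 0, 2, 4].
  Check: interpolating c through the α_i gives m(x) = 3 + 6·x (degree < 2) with m(α_i) = c_i for every i, so c is indeed a codeword.


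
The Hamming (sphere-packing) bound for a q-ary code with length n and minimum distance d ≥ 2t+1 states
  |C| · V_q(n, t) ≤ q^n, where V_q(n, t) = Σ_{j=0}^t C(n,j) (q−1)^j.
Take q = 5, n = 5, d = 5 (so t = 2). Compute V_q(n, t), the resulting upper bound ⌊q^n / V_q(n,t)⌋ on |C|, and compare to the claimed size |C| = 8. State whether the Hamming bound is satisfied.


V_q(n, t) = 181, q^n = 3125, Hamming bound = 17, |C| = 8 ≤ bound (satisfied).

Step 1: Compute V_q(n, t) = Σ_{j=0}^2 C(n, j) (q−1)^j.
  j = 0: C(5,0)·(4)^0 = 1·1 = 1.
  j = 1: C(5,1)·(4)^1 = 5·4 = 20.
  j = 2: C(5,2)·(4)^2 = 10·16 = 160.
  V_q(n, t) = 1 + 20 + 160 = 181.
Step 2: q^n = 5^5 = 3125.
Step 3: Hamming bound ⌊q^n / V_q(n,t)⌋ = ⌊3125/181⌋ = 17.
Step 4: Compare |C| = 8 to 17: satisfied.
The claimed |C| lies below the Hamming bound.


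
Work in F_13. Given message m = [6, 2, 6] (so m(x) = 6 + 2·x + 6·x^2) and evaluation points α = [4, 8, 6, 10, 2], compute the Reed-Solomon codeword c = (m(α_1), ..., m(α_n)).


c = [6, 3, 0, 2, 8]

Message polynomial: m(x) = 6 + 2·x + 6·x^2 (mod 13).
For each evaluation point α_i, compute m(α_i) mod 13:
  α_1 = 4: Horner steps 6 → 0 → 6, so m(4) = 6.
  α_2 = 8: Horner steps 6 → 11 → 3, so m(8) = 3.
  α_3 = 6: Horner steps 6 → 12 → 0, so m(6) = 0.
  α_4 = 10: Horner steps 6 → 10 → 2, so m(10) = 2.
  α_5 = 2: Horner steps 6 → 1 → 8, so m(2) = 8.
Codeword c = [6, 3, 0, 2, 8] ∈ F_13^5.


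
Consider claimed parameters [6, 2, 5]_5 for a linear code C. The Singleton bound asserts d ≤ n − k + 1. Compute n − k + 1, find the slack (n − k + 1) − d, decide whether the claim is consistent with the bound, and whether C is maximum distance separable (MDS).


Singleton RHS = n − k + 1 = 5, slack = 0, bound satisfied, MDS.

Singleton bound: d ≤ n − k + 1.
Here n = 6, k = 2, so n − k + 1 = 5.
Given d = 5, check d ≤ 5: YES.
Slack = (n − k + 1) − d = 0.
The code is MDS (slack = 0).
Description: the claimed parameters are [6, 2, 5]_5; such a code would be MDS (meets Singleton bound).


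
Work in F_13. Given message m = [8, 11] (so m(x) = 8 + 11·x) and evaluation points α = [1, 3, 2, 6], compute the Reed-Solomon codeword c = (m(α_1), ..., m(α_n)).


c = [6, 2, 4, 9]

Message polynomial: m(x) = 8 + 11·x (mod 13).
For each evaluation point α_i, compute m(α_i) mod 13:
  α_1 = 1: Horner steps 11 → 6, so m(1) = 6.
  α_2 = 3: Horner steps 11 → 2, so m(3) = 2.
  α_3 = 2: Horner steps 11 → 4, so m(2) = 4.
  α_4 = 6: Horner steps 11 → 9, so m(6) = 9.
Codeword c = [6, 2, 4, 9] ∈ F_13^4.


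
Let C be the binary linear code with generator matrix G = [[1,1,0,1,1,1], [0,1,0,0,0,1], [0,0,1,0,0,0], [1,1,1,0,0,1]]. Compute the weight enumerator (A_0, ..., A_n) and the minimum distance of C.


Weight distribution: A_0 = 1, A_1 = 2, A_2 = 3, A_3 = 4, A_4 = 3, A_5 = 2, A_6 = 1. Minimum distance d = 1.

Enumerate all 2^4 = 16 messages m ∈ F_2^4.
For each, compute codeword c = mG in F_2^6, then tally its weight.
  m = 0000 → c = 000000, weight = 0.
  m = 1000 → c = 110111, weight = 5.
  m = 0100 → c = 010001, weight = 2.
  m = 1100 → c = 100110, weight = 3.
  m = 0010 → c = 001000, weight = 1.
  m = 1010 → c = 111111, weight = 6.
  m = 0110 → c = 011001, weight = 3.
  m = 1110 → c = 101110, weight = 4.
  m = 0001 → c = 111001, weight = 4.
  m = 1001 → c = 001110, weight = 3.
  m = 0101 → c = 101000, weight = 2.
  m = 1101 → c = 011111, weight = 5.
  m = 0011 → c = 110001, weight = 3.
  m = 1011 → c = 000110, weight = 2.
  m = 0111 → c = 100000, weight = 1.
  m = 1111 → c = 010111, weight = 4.
Tally weights:
  weight 0: 1 codewords.
  weight 1: 2 codewords.
  weight 2: 3 codewords.
  weight 3: 4 codewords.
  weight 4: 3 codewords.
  weight 5: 2 codewords.
  weight 6: 1 codewords.
Minimum distance d = smallest w > 0 with A_w > 0 = 1.
Sanity: Σ A_w = 16 = 2^4 = 16 ✓.


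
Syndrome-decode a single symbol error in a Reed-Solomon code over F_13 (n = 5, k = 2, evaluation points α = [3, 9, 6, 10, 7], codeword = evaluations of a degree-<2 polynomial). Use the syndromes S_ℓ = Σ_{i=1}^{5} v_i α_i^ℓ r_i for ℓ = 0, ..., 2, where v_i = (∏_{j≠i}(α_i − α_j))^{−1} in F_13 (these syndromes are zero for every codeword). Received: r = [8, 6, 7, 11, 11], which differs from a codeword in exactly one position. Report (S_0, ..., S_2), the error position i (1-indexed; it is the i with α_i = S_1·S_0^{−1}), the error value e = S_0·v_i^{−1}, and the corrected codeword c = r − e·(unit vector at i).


S = (11, 6, 8), error at position 4, error magnitude e = 1, c = [8, 6, 7, 10, 11].

Step 1: column multipliers v_i = (∏_{j≠i}(α_i − α_j))^{−1} mod 13.
  i = 1 (α = 3): (3−9)(3−6)(3−10)(3−7) = (−6)·(−3)·(−7)·(−4) = 504 ≡ 10, so v_1 = 10^{−1} = 4 (mod 13).
  i = 2 (α = 9): (9−3)(9−6)(9−10)(9−7) = 6·3·(−1)·2 = −36 ≡ 3, so v_2 = 3^{−1} = 9 (mod 13).
  i = 3 (α = 6): (6−3)(6−9)(6−10)(6−7) = 3·(−3)·(−4)·(−1) = −36 ≡ 3, so v_3 = 3^{−1} = 9 (mod 13).
  i = 4 (α = 10): (10−3)(10−9)(10−6)(10−7) = 7·1·4·3 = 84 ≡ 6, so v_4 = 6^{−1} = 11 (mod 13).
  i = 5 (α = 7): (7−3)(7−9)(7−6)(7−10) = 4·(−2)·1·(−3) = 24 ≡ 11, so v_5 = 11^{−1} = 6 (mod 13).
  v = [4, 9, 9, 11, 6].
Step 2: syndromes of r = [8, 6, 7, 11, 11] (all sums mod 13).
  S_0 = Σ v_i r_i = 4·8 + 9·6 + 9·7 + 11·11 + 6·11 = 336 ≡ 11.
  S_1 = Σ v_i α_i r_i = 4·3·8 + 9·9·6 + 9·6·7 + 11·10·11 + 6·7·11 = 2632 ≡ 6.
  α_i^2 mod 13 = [9, 3, 10, 9, 10].
  S_2 = Σ v_i α_i^2 r_i = 4·9·8 + 9·3·6 + 9·10·7 + 11·9·11 + 6·10·11 = 2829 ≡ 8.
  S = (11, 6, 8) ≠ 0, so r is not a codeword (an error is present).
Step 3: locate the error. For a single error e at position i, S_ℓ = v_i·e·α_i^ℓ, so α_err = S_1/S_0.
  S_0^{−1} = 11^{−1} = 6 (mod 13), so α_err = 6·6 = 36 ≡ 10 = α_4. Error position i = 4.
  Consistency check: S_2/S_1 = 8·11 = 88 ≡ 10 = α_err ✓ (single-error assumption holds).
Step 4: error magnitude e = S_0/v_4 = S_0·∏_{j≠4}(α_4 − α_j) = 11·6 = 66 ≡ 1 (mod 13).
Step 5: correct position 4: c_4 = r_4 − e = 11 − 1 ≡ 10 (mod 13). Hence c = [8, 6, 7, 10, 11].
  Check: interpolating c through the α_i gives m(x) = 9 + 4·x (degree < 2) with m(α_i) = c_i for every i, so c is indeed a codeword.


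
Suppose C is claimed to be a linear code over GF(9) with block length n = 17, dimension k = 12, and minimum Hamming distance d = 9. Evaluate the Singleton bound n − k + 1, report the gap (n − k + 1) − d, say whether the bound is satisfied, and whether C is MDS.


Singleton RHS = n − k + 1 = 6, slack = -3, bound violated (no such code; not MDS).

Singleton bound: d ≤ n − k + 1.
Here n = 17, k = 12, so n − k + 1 = 6.
Given d = 9, check d ≤ 6: NO.
Slack = (n − k + 1) − d = -3.
The slack is negative: d = 9 exceeds n − k + 1 = 6 by 3, so the Singleton bound is violated and no linear [17, 12, 9]_9 code can exist. In particular it is not MDS (MDS requires d = n − k + 1 exactly).
Description: the claimed parameters are [17, 12, 9]_9; such a code would be impossible (violates the Singleton bound).


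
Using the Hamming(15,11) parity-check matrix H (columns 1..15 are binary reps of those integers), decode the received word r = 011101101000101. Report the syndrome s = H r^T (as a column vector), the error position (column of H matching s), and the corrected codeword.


s = (1, 1, 1, 1)^T, error position = 15, corrected codeword c = 011101101000100

Compute s = H r^T mod 2 one row at a time:
  s_1 = 0 + 1 + 0 + 0 + 0 + 1 + 0 + 1 = 3 ≡ 1 (mod 2).
  s_2 = 1 + 0 + 1 + 1 + 0 + 1 + 0 + 1 = 5 ≡ 1 (mod 2).
  s_3 = 1 + 1 + 1 + 1 + 0 + 0 + 0 + 1 = 5 ≡ 1 (mod 2).
  s_4 = 0 + 1 + 0 + 1 + 1 + 0 + 1 + 1 = 5 ≡ 1 (mod 2).
s = (1, 1, 1, 1)^T — this equals column 15 of H (binary 1111), so error is at position 15.
Correct: flip bit 15 of r = 011101101000101 to get c = 011101101000100.


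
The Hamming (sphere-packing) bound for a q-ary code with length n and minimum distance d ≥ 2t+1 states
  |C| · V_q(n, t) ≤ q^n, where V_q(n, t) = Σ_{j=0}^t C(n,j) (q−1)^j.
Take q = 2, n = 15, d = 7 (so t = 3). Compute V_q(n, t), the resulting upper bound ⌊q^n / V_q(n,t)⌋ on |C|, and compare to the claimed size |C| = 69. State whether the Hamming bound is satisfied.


V_q(n, t) = 576, q^n = 32768, Hamming bound = 56, |C| = 69 > bound (violated).

Step 1: Compute V_q(n, t) = Σ_{j=0}^3 C(n, j) (q−1)^j.
  j = 0: C(15,0)·(1)^0 = 1·1 = 1.
  j = 1: C(15,1)·(1)^1 = 15·1 = 15.
  j = 2: C(15,2)·(1)^2 = 105·1 = 105.
  j = 3: C(15,3)·(1)^3 = 455·1 = 455.
  V_q(n, t) = 1 + 15 + 105 + 455 = 576.
Step 2: q^n = 2^15 = 32768.
Step 3: Hamming bound ⌊q^n / V_q(n,t)⌋ = ⌊32768/576⌋ = 56.
Step 4: Compare |C| = 69 to 56: violated.
The claimed |C| lies above the Hamming bound, so no 2-ary code of length 15 with d ≥ 7 can have 69 codewords.


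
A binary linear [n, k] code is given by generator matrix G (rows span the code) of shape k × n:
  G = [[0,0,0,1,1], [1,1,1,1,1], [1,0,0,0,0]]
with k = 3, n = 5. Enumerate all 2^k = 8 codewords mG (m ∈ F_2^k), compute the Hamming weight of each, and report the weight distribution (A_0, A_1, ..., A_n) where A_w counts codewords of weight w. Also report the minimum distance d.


Weight distribution: A_0 = 1, A_1 = 1, A_2 = 2, A_3 = 2, A_4 = 1, A_5 = 1. Minimum distance d = 1.

Enumerate all 2^3 = 8 messages m ∈ F_2^3.
For each, compute codeword c = mG in F_2^5, then tally its weight.
  m = 000 → c = 00000, weight = 0.
  m = 100 → c = 00011, weight = 2.
  m = 010 → c = 11111, weight = 5.
  m = 110 → c = 11100, weight = 3.
  m = 001 → c = 10000, weight = 1.
  m = 101 → c = 10011, weight = 3.
  m = 011 → c = 01111, weight = 4.
  m = 111 → c = 01100, weight = 2.
Tally weights:
  weight 0: 1 codewords.
  weight 1: 1 codewords.
  weight 2: 2 codewords.
  weight 3: 2 codewords.
  weight 4: 1 codewords.
  weight 5: 1 codewords.
Minimum distance d = smallest w > 0 with A_w > 0 = 1.
Sanity: Σ A_w = 8 = 2^3 = 8 ✓.


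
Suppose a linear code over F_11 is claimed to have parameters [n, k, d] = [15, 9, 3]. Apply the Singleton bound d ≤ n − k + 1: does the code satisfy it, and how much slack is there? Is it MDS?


Singleton RHS = n − k + 1 = 7, slack = 4, bound satisfied, not MDS.

Singleton bound: d ≤ n − k + 1.
Here n = 15, k = 9, so n − k + 1 = 7.
Given d = 3, check d ≤ 7: YES.
Slack = (n − k + 1) − d = 4.
The code is NOT MDS (slack = 4 > 0).
Description: the claimed parameters are [15, 9, 3]_11; such a code would be non-MDS.


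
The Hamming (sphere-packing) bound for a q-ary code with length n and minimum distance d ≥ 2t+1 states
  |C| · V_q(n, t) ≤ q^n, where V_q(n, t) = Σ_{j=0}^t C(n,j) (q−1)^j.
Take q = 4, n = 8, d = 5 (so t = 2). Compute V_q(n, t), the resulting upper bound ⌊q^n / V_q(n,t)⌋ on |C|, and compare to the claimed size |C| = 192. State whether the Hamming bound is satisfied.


V_q(n, t) = 277, q^n = 65536, Hamming bound = 236, |C| = 192 ≤ bound (satisfied).

Step 1: Compute V_q(n, t) = Σ_{j=0}^2 C(n, j) (q−1)^j.
  j = 0: C(8,0)·(3)^0 = 1·1 = 1.
  j = 1: C(8,1)·(3)^1 = 8·3 = 24.
  j = 2: C(8,2)·(3)^2 = 28·9 = 252.
  V_q(n, t) = 1 + 24 + 252 = 277.
Step 2: q^n = 4^8 = 65536.
Step 3: Hamming bound ⌊q^n / V_q(n,t)⌋ = ⌊65536/277⌋ = 236.
Step 4: Compare |C| = 192 to 236: satisfied.
The claimed |C| lies below the Hamming bound.


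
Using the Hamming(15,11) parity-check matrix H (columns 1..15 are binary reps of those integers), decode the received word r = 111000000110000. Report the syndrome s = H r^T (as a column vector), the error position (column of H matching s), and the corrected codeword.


s = (0, 0, 0, 1)^T, error position = 1, corrected codeword c = 011000000110000

Compute s = H r^T mod 2 one row at a time:
  s_1 = 0 + 0 + 1 + 1 + 0 + 0 + 0 + 0 = 2 ≡ 0 (mod 2).
  s_2 = 0 + 0 + 0 + 0 + 0 + 0 + 0 + 0 = 0 ≡ 0 (mod 2).
  s_3 = 1 + 1 + 0 + 0 + 1 + 1 + 0 + 0 = 4 ≡ 0 (mod 2).
  s_4 = 1 + 1 + 0 + 0 + 0 + 1 + 0 + 0 = 3 ≡ 1 (mod 2).
s = (0, 0, 0, 1)^T — this equals column 1 of H (binary 0001), so error is at position 1.
Correct: flip bit 1 of r = 111000000110000 to get c = 011000000110000.


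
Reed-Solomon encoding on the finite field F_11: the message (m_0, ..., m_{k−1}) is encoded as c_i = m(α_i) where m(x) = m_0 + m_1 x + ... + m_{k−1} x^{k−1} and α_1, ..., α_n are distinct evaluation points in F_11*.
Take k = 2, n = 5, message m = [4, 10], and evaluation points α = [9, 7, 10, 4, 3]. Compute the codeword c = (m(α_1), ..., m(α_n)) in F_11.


c = [6, 8, 5, 0, 1]

Message polynomial: m(x) = 4 + 10·x (mod 11).
For each evaluation point α_i, compute m(α_i) mod 11:
  α_1 = 9: Horner steps 10 → 6, so m(9) = 6.
  α_2 = 7: Horner steps 10 → 8, so m(7) = 8.
  α_3 = 10: Horner steps 10 → 5, so m(10) = 5.
  α_4 = 4: Horner steps 10 → 0, so m(4) = 0.
  α_5 = 3: Horner steps 10 → 1, so m(3) = 1.
Codeword c = [6, 8, 5, 0, 1] ∈ F_11^5.


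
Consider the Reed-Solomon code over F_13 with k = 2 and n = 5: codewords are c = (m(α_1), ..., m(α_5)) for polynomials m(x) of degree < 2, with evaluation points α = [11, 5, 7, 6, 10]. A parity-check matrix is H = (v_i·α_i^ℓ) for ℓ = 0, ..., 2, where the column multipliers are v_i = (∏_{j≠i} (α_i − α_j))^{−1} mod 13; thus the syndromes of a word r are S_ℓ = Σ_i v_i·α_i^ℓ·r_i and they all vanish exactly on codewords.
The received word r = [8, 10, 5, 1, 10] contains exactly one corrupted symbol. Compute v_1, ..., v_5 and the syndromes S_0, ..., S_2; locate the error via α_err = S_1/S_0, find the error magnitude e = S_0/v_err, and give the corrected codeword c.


S = (9, 12, 3), error at position 5, error magnitude e = 6, c = [8, 10, 5, 1, 4].

Step 1: column multipliers v_i = (∏_{j≠i}(α_i − α_j))^{−1} mod 13.
  i = 1 (α = 11): (11−5)(11−7)(11−6)(11−10) = 6·4·5·1 = 120 ≡ 3, so v_1 = 3^{−1} = 9 (mod 13).
  i = 2 (α = 5): (5−11)(5−7)(5−6)(5−10) = (−6)·(−2)·(−1)·(−5) = 60 ≡ 8, so v_2 = 8^{−1} = 5 (mod 13).
  i = 3 (α = 7): (7−11)(7−5)(7−6)(7−10) = (−4)·2·1·(−3) = 24 ≡ 11, so v_3 = 11^{−1} = 6 (mod 13).
  i = 4 (α = 6): (6−11)(6−5)(6−7)(6−10) = (−5)·1·(−1)·(−4) = −20 ≡ 6, so v_4 = 6^{−1} = 11 (mod 13).
  i = 5 (α = 10): (10−11)(10−5)(10−7)(10−6) = (−1)·5·3·4 = −60 ≡ 5, so v_5 = 5^{−1} = 8 (mod 13).
  v = [9, 5, 6, 11, 8].
Step 2: syndromes of r = [8, 10, 5, 1, 10] (all sums mod 13).
  S_0 = Σ v_i r_i = 9·8 + 5·10 + 6·5 + 11·1 + 8·10 = 243 ≡ 9.
  S_1 = Σ v_i α_i r_i = 9·11·8 + 5·5·10 + 6·7·5 + 11·6·1 + 8·10·10 = 2118 ≡ 12.
  α_i^2 mod 13 = [4, 12, 10, 10, 9].
  S_2 = Σ v_i α_i^2 r_i = 9·4·8 + 5·12·10 + 6·10·5 + 11·10·1 + 8·9·10 = 2018 ≡ 3.
  S = (9, 12, 3) ≠ 0, so r is not a codeword (an error is present).
Step 3: locate the error. For a single error e at position i, S_ℓ = v_i·e·α_i^ℓ, so α_err = S_1/S_0.
  S_0^{−1} = 9^{−1} = 3 (mod 13), so α_err = 12·3 = 36 ≡ 10 = α_5. Error position i = 5.
  Consistency check: S_2/S_1 = 3·12 = 36 ≡ 10 = α_err ✓ (single-error assumption holds).
Step 4: error magnitude e = S_0/v_5 = S_0·∏_{j≠5}(α_5 − α_j) = 9·5 = 45 ≡ 6 (mod 13).
Step 5: correct position 5: c_5 = r_5 − e = 10 − 6 ≡ 4 (mod 13). Hence c = [8, 10, 5, 1, 4].
  Check: interpolating c through the α_i gives m(x) = 3 + 4·x (degree < 2) with m(α_i) = c_i for every i, so c is indeed a codeword.


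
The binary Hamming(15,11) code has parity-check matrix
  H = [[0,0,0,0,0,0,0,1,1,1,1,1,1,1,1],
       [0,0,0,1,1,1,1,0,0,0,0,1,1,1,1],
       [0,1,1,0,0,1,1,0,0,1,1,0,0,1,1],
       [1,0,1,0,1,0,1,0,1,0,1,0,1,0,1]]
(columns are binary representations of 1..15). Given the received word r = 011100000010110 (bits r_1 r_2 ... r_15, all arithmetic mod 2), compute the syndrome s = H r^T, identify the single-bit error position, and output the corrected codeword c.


s = (1, 1, 0, 1)^T, error position = 13, corrected codeword c = 011100000010010

Compute s = H r^T mod 2 one row at a time:
  s_1 = 0 + 0 + 0 + 1 + 0 + 1 + 1 + 0 = 3 ≡ 1 (mod 2).
  s_2 = 1 + 0 + 0 + 0 + 0 + 1 + 1 + 0 = 3 ≡ 1 (mod 2).
  s_3 = 1 + 1 + 0 + 0 + 0 + 1 + 1 + 0 = 4 ≡ 0 (mod 2).
  s_4 = 0 + 1 + 0 + 0 + 0 + 1 + 1 + 0 = 3 ≡ 1 (mod 2).
s = (1, 1, 0, 1)^T — this equals column 13 of H (binary 1101), so error is at position 13.
Correct: flip bit 13 of r = 011100000010110 to get c = 011100000010010.


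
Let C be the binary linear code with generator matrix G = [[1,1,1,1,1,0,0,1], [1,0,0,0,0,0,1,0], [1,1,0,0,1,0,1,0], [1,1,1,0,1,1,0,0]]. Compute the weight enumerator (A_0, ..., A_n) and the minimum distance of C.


Weight distribution: A_0 = 1, A_2 = 2, A_3 = 3, A_4 = 3, A_5 = 4, A_6 = 2, A_7 = 1. Minimum distance d = 2.

Enumerate all 2^4 = 16 messages m ∈ F_2^4.
For each, compute codeword c = mG in F_2^8, then tally its weight.
  m = 0000 → c = 00000000, weight = 0.
  m = 1000 → c = 11111001, weight = 6.
  m = 0100 → c = 10000010, weight = 2.
  m = 1100 → c = 01111011, weight = 6.
  m = 0010 → c = 11001010, weight = 4.
  m = 1010 → c = 00110011, weight = 4.
  m = 0110 → c = 01001000, weight = 2.
  m = 1110 → c = 10110001, weight = 4.
  m = 0001 → c = 11101100, weight = 5.
  m = 1001 → c = 00010101, weight = 3.
  m = 0101 → c = 01101110, weight = 5.
  m = 1101 → c = 10010111, weight = 5.
  m = 0011 → c = 00100110, weight = 3.
  m = 1011 → c = 11011111, weight = 7.
  m = 0111 → c = 10100100, weight = 3.
  m = 1111 → c = 01011101, weight = 5.
Tally weights:
  weight 0: 1 codewords.
  weight 2: 2 codewords.
  weight 3: 3 codewords.
  weight 4: 3 codewords.
  weight 5: 4 codewords.
  weight 6: 2 codewords.
  weight 7: 1 codewords.
Minimum distance d = smallest w > 0 with A_w > 0 = 2.
Sanity: Σ A_w = 16 = 2^4 = 16 ✓.


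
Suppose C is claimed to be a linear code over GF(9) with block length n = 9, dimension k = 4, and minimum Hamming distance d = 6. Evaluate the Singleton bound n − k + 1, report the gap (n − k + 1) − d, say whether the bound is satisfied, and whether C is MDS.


Singleton RHS = n − k + 1 = 6, slack = 0, bound satisfied, MDS.

Singleton bound: d ≤ n − k + 1.
Here n = 9, k = 4, so n − k + 1 = 6.
Given d = 6, check d ≤ 6: YES.
Slack = (n − k + 1) − d = 0.
The code is MDS (slack = 0).
Description: the claimed parameters are [9, 4, 6]_9; such a code would be MDS (meets Singleton bound).


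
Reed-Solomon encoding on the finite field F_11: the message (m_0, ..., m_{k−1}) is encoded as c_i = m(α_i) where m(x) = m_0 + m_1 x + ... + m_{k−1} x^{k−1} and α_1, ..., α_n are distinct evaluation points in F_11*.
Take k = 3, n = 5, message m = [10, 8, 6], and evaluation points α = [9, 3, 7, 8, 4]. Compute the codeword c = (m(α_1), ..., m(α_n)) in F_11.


c = [7, 0, 8, 7, 6]

Message polynomial: m(x) = 10 + 8·x + 6·x^2 (mod 11).
For each evaluation point α_i, compute m(α_i) mod 11:
  α_1 = 9: Horner steps 6 → 7 → 7, so m(9) = 7.
  α_2 = 3: Horner steps 6 → 4 → 0, so m(3) = 0.
  α_3 = 7: Horner steps 6 → 6 → 8, so m(7) = 8.
  α_4 = 8: Horner steps 6 → 1 → 7, so m(8) = 7.
  α_5 = 4: Horner steps 6 → 10 → 6, so m(4) = 6.
Codeword c = [7, 0, 8, 7, 6] ∈ F_11^5.


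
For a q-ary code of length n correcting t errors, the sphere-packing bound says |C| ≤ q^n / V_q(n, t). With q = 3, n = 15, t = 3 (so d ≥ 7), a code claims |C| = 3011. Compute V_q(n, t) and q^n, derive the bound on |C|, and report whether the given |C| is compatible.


V_q(n, t) = 4091, q^n = 14348907, Hamming bound = 3507, |C| = 3011 ≤ bound (satisfied).

Step 1: Compute V_q(n, t) = Σ_{j=0}^3 C(n, j) (q−1)^j.
  j = 0: C(15,0)·(2)^0 = 1·1 = 1.
  j = 1: C(15,1)·(2)^1 = 15·2 = 30.
  j = 2: C(15,2)·(2)^2 = 105·4 = 420.
  j = 3: C(15,3)·(2)^3 = 455·8 = 3640.
  V_q(n, t) = 1 + 30 + 420 + 3640 = 4091.
Step 2: q^n = 3^15 = 14348907.
Step 3: Hamming bound ⌊q^n / V_q(n,t)⌋ = ⌊14348907/4091⌋ = 3507.
Step 4: Compare |C| = 3011 to 3507: satisfied.
The claimed |C| lies below the Hamming bound.


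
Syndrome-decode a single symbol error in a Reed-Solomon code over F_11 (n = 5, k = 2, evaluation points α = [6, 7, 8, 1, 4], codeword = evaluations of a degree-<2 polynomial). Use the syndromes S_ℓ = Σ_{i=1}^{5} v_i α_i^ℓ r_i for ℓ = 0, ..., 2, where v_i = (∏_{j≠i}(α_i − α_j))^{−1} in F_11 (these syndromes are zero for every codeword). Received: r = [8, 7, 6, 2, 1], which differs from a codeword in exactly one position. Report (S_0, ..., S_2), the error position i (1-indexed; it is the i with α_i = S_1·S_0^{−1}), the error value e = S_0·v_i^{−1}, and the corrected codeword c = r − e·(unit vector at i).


S = (7, 6, 2), error at position 5, error magnitude e = 2, c = [8, 7, 6, 2, 10].

Step 1: column multipliers v_i = (∏_{j≠i}(α_i − α_j))^{−1} mod 11.
  i = 1 (α = 6): (6−7)(6−8)(6−1)(6−4) = (−1)·(−2)·5·2 = 20 ≡ 9, so v_1 = 9^{−1} = 5 (mod 11).
  i = 2 (α = 7): (7−6)(7−8)(7−1)(7−4) = 1·(−1)·6·3 = −18 ≡ 4, so v_2 = 4^{−1} = 3 (mod 11).
  i = 3 (α = 8): (8−6)(8−7)(8−1)(8−4) = 2·1·7·4 = 56 ≡ 1, so v_3 = 1^{−1} = 1 (mod 11).
  i = 4 (α = 1): (1−6)(1−7)(1−8)(1−4) = (−5)·(−6)·(−7)·(−3) = 630 ≡ 3, so v_4 = 3^{−1} = 4 (mod 11).
  i = 5 (α = 4): (4−6)(4−7)(4−8)(4−1) = (−2)·(−3)·(−4)·3 = −72 ≡ 5, so v_5 = 5^{−1} = 9 (mod 11).
  v = [5, 3, 1, 4, 9].
Step 2: syndromes of r = [8, 7, 6, 2, 1] (all sums mod 11).
  S_0 = Σ v_i r_i = 5·8 + 3·7 + 1·6 + 4·2 + 9·1 = 84 ≡ 7.
  S_1 = Σ v_i α_i r_i = 5·6·8 + 3·7·7 + 1·8·6 + 4·1·2 + 9·4·1 = 479 ≡ 6.
  α_i^2 mod 11 = [3, 5, 9, 1, 5].
  S_2 = Σ v_i α_i^2 r_i = 5·3·8 + 3·5·7 + 1·9·6 + 4·1·2 + 9·5·1 = 332 ≡ 2.
  S = (7, 6, 2) ≠ 0, so r is not a codeword (an error is present).
Step 3: locate the error. For a single error e at position i, S_ℓ = v_i·e·α_i^ℓ, so α_err = S_1/S_0.
  S_0^{−1} = 7^{−1} = 8 (mod 11), so α_err = 6·8 = 48 ≡ 4 = α_5. Error position i = 5.
  Consistency check: S_2/S_1 = 2·2 = 4 ≡ 4 = α_err ✓ (single-error assumption holds).
Step 4: error magnitude e = S_0/v_5 = S_0·∏_{j≠5}(α_5 − α_j) = 7·5 = 35 ≡ 2 (mod 11).
Step 5: correct position 5: c_5 = r_5 − e = 1 − 2 ≡ 10 (mod 11). Hence c = [8, 7, 6, 2, 10].
  Check: interpolating c through the α_i gives m(x) = 3 + 10·x (degree < 2) with m(α_i) = c_i for every i, so c is indeed a codeword.


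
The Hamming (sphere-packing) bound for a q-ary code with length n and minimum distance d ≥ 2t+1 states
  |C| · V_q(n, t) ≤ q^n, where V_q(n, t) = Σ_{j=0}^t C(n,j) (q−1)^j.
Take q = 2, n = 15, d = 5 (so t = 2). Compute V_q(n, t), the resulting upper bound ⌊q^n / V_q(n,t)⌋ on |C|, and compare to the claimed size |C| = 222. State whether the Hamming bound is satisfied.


V_q(n, t) = 121, q^n = 32768, Hamming bound = 270, |C| = 222 ≤ bound (satisfied).

Step 1: Compute V_q(n, t) = Σ_{j=0}^2 C(n, j) (q−1)^j.
  j = 0: C(15,0)·(1)^0 = 1·1 = 1.
  j = 1: C(15,1)·(1)^1 = 15·1 = 15.
  j = 2: C(15,2)·(1)^2 = 105·1 = 105.
  V_q(n, t) = 1 + 15 + 105 = 121.
Step 2: q^n = 2^15 = 32768.
Step 3: Hamming bound ⌊q^n / V_q(n,t)⌋ = ⌊32768/121⌋ = 270.
Step 4: Compare |C| = 222 to 270: satisfied.
The claimed |C| lies below the Hamming bound.


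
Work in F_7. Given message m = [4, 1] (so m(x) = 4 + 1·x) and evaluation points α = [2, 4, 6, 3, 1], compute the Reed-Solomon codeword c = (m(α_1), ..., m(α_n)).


c = [6, 1, 3, 0, 5]

Message polynomial: m(x) = 4 + 1·x (mod 7).
For each evaluation point α_i, compute m(α_i) mod 7:
  α_1 = 2: Horner steps 1 → 6, so m(2) = 6.
  α_2 = 4: Horner steps 1 → 1, so m(4) = 1.
  α_3 = 6: Horner steps 1 → 3, so m(6) = 3.
  α_4 = 3: Horner steps 1 → 0, so m(3) = 0.
  α_5 = 1: Horner steps 1 → 5, so m(1) = 5.
Codeword c = [6, 1, 3, 0, 5] ∈ F_7^5.


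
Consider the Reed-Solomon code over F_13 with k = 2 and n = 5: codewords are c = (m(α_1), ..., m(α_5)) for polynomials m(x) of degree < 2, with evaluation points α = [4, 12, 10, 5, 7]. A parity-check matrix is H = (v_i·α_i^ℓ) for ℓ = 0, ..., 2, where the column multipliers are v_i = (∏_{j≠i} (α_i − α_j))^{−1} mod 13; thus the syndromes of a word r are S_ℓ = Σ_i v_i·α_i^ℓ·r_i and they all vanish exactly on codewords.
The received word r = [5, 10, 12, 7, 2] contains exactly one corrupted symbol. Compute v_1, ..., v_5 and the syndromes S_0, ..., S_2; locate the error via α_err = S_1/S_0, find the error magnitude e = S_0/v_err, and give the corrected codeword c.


S = (2, 10, 11), error at position 4, error magnitude e = 3, c = [5, 10, 12, 4, 2].

Step 1: column multipliers v_i = (∏_{j≠i}(α_i − α_j))^{−1} mod 13.
  i = 1 (α = 4): (4−12)(4−10)(4−5)(4−7) = (−8)·(−6)·(−1)·(−3) = 144 ≡ 1, so v_1 = 1^{−1} = 1 (mod 13).
  i = 2 (α = 12): (12−4)(12−10)(12−5)(12−7) = 8·2·7·5 = 560 ≡ 1, so v_2 = 1^{−1} = 1 (mod 13).
  i = 3 (α = 10): (10−4)(10−12)(10−5)(10−7) = 6·(−2)·5·3 = −180 ≡ 2, so v_3 = 2^{−1} = 7 (mod 13).
  i = 4 (α = 5): (5−4)(5−12)(5−10)(5−7) = 1·(−7)·(−5)·(−2) = −70 ≡ 8, so v_4 = 8^{−1} = 5 (mod 13).
  i = 5 (α = 7): (7−4)(7−12)(7−10)(7−5) = 3·(−5)·(−3)·2 = 90 ≡ 12, so v_5 = 12^{−1} = 12 (mod 13).
  v = [1, 1, 7, 5, 12].
Step 2: syndromes of r = [5, 10, 12, 7, 2] (all sums mod 13).
  S_0 = Σ v_i r_i = 1·5 + 1·10 + 7·12 + 5·7 + 12·2 = 158 ≡ 2.
  S_1 = Σ v_i α_i r_i = 1·4·5 + 1·12·10 + 7·10·12 + 5·5·7 + 12·7·2 = 1323 ≡ 10.
  α_i^2 mod 13 = [3, 1, 9, 12, 10].
  S_2 = Σ v_i α_i^2 r_i = 1·3·5 + 1·1·10 + 7·9·12 + 5·12·7 + 12·10·2 = 1441 ≡ 11.
  S = (2, 10, 11) ≠ 0, so r is not a codeword (an error is present).
Step 3: locate the error. For a single error e at position i, S_ℓ = v_i·e·α_i^ℓ, so α_err = S_1/S_0.
  S_0^{−1} = 2^{−1} = 7 (mod 13), so α_err = 10·7 = 70 ≡ 5 = α_4. Error position i = 4.
  Consistency check: S_2/S_1 = 11·4 = 44 ≡ 5 = α_err ✓ (single-error assumption holds).
Step 4: error magnitude e = S_0/v_4 = S_0·∏_{j≠4}(α_4 − α_j) = 2·8 = 16 ≡ 3 (mod 13).
Step 5: correct position 4: c_4 = r_4 − e = 7 − 3 ≡ 4 (mod 13). Hence c = [5, 10, 12, 4, 2].
  Check: interpolating c through the α_i gives m(x) = 9 + 12·x (degree < 2) with m(α_i) = c_i for every i, so c is indeed a codeword.


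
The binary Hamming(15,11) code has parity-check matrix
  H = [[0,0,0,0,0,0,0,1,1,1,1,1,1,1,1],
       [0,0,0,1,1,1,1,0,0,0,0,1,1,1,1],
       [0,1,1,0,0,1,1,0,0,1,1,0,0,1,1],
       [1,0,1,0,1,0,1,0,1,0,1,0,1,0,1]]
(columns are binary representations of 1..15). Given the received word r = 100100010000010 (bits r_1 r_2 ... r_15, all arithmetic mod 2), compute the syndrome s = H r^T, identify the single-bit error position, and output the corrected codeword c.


s = (0, 0, 1, 1)^T, error position = 3, corrected codeword c = 101100010000010

Compute s = H r^T mod 2 one row at a time:
  s_1 = 1 + 0 + 0 + 0 + 0 + 0 + 1 + 0 = 2 ≡ 0 (mod 2).
  s_2 = 1 + 0 + 0 + 0 + 0 + 0 + 1 + 0 = 2 ≡ 0 (mod 2).
  s_3 = 0 + 0 + 0 + 0 + 0 + 0 + 1 + 0 = 1 ≡ 1 (mod 2).
  s_4 = 1 + 0 + 0 + 0 + 0 + 0 + 0 + 0 = 1 ≡ 1 (mod 2).
s = (0, 0, 1, 1)^T — this equals column 3 of H (binary 0011), so error is at position 3.
Correct: flip bit 3 of r = 100100010000010 to get c = 101100010000010.


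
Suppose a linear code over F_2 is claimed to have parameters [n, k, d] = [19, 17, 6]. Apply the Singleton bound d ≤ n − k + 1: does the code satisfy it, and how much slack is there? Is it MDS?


Singleton RHS = n − k + 1 = 3, slack = -3, bound violated (no such code; not MDS).

Singleton bound: d ≤ n − k + 1.
Here n = 19, k = 17, so n − k + 1 = 3.
Given d = 6, check d ≤ 3: NO.
Slack = (n − k + 1) − d = -3.
The slack is negative: d = 6 exceeds n − k + 1 = 3 by 3, so the Singleton bound is violated and no linear [19, 17, 6]_2 code can exist. In particular it is not MDS (MDS requires d = n − k + 1 exactly).
Description: the claimed parameters are [19, 17, 6]_2; such a code would be impossible (violates the Singleton bound).


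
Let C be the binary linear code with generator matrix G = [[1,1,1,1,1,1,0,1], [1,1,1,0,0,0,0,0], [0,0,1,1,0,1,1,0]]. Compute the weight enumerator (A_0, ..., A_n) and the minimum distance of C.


Weight distribution: A_0 = 1, A_3 = 1, A_4 = 3, A_5 = 2, A_7 = 1. Minimum distance d = 3.

Enumerate all 2^3 = 8 messages m ∈ F_2^3.
For each, compute codeword c = mG in F_2^8, then tally its weight.
  m = 000 → c = 00000000, weight = 0.
  m = 100 → c = 11111101, weight = 7.
  m = 010 → c = 11100000, weight = 3.
  m = 110 → c = 00011101, weight = 4.
  m = 001 → c = 00110110, weight = 4.
  m = 101 → c = 11001011, weight = 5.
  m = 011 → c = 11010110, weight = 5.
  m = 111 → c = 00101011, weight = 4.
Tally weights:
  weight 0: 1 codewords.
  weight 3: 1 codewords.
  weight 4: 3 codewords.
  weight 5: 2 codewords.
  weight 7: 1 codewords.
Minimum distance d = smallest w > 0 with A_w > 0 = 3.
Sanity: Σ A_w = 8 = 2^3 = 8 ✓.


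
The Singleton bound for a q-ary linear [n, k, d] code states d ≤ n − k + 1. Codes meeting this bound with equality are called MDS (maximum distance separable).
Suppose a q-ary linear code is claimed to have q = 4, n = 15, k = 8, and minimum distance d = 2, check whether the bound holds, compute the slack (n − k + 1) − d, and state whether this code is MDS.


Singleton RHS = n − k + 1 = 8, slack = 6, bound satisfied, not MDS.

Singleton bound: d ≤ n − k + 1.
Here n = 15, k = 8, so n − k + 1 = 8.
Given d = 2, check d ≤ 8: YES.
Slack = (n − k + 1) − d = 6.
The code is NOT MDS (slack = 6 > 0).
Description: the claimed parameters are [15, 8, 2]_4; such a code would be non-MDS.


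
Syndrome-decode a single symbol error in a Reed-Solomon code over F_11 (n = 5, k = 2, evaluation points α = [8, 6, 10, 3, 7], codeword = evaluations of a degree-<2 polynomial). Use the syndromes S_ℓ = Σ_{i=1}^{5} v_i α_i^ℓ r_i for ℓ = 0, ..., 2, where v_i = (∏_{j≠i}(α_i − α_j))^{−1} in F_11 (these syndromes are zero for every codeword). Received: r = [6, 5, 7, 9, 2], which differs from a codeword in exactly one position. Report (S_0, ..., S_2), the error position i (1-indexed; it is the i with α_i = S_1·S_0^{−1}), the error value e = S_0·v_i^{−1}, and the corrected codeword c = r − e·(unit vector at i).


S = (2, 3, 10), error at position 5, error magnitude e = 2, c = [6, 5, 7, 9, 0].

Step 1: column multipliers v_i = (∏_{j≠i}(α_i − α_j))^{−1} mod 11.
  i = 1 (α = 8): (8−6)(8−10)(8−3)(8−7) = 2·(−2)·5·1 = −20 ≡ 2, so v_1 = 2^{−1} = 6 (mod 11).
  i = 2 (α = 6): (6−8)(6−10)(6−3)(6−7) = (−2)·(−4)·3·(−1) = −24 ≡ 9, so v_2 = 9^{−1} = 5 (mod 11).
  i = 3 (α = 10): (10−8)(10−6)(10−3)(10−7) = 2·4·7·3 = 168 ≡ 3, so v_3 = 3^{−1} = 4 (mod 11).
  i = 4 (α = 3): (3−8)(3−6)(3−10)(3−7) = (−5)·(−3)·(−7)·(−4) = 420 ≡ 2, so v_4 = 2^{−1} = 6 (mod 11).
  i = 5 (α = 7): (7−8)(7−6)(7−10)(7−3) = (−1)·1·(−3)·4 = 12 ≡ 1, so v_5 = 1^{−1} = 1 (mod 11).
  v = [6, 5, 4, 6, 1].
Step 2: syndromes of r = [6, 5, 7, 9, 2] (all sums mod 11).
  S_0 = Σ v_i r_i = 6·6 + 5·5 + 4·7 + 6·9 + 1·2 = 145 ≡ 2.
  S_1 = Σ v_i α_i r_i = 6·8·6 + 5·6·5 + 4·10·7 + 6·3·9 + 1·7·2 = 894 ≡ 3.
  α_i^2 mod 11 = [9, 3, 1, 9, 5].
  S_2 = Σ v_i α_i^2 r_i = 6·9·6 + 5·3·5 + 4·1·7 + 6·9·9 + 1·5·2 = 923 ≡ 10.
  S = (2, 3, 10) ≠ 0, so r is not a codeword (an error is present).
Step 3: locate the error. For a single error e at position i, S_ℓ = v_i·e·α_i^ℓ, so α_err = S_1/S_0.
  S_0^{−1} = 2^{−1} = 6 (mod 11), so α_err = 3·6 = 18 ≡ 7 = α_5. Error position i = 5.
  Consistency check: S_2/S_1 = 10·4 = 40 ≡ 7 = α_err ✓ (single-error assumption holds).
Step 4: error magnitude e = S_0/v_5 = S_0·∏_{j≠5}(α_5 − α_j) = 2·1 = 2 ≡ 2 (mod 11).
Step 5: correct position 5: c_5 = r_5 − e = 2 − 2 ≡ 0 (mod 11). Hence c = [6, 5, 7, 9, 0].
  Check: interpolating c through the α_i gives m(x) = 2 + 6·x (degree < 2) with m(α_i) = c_i for every i, so c is indeed a codeword.


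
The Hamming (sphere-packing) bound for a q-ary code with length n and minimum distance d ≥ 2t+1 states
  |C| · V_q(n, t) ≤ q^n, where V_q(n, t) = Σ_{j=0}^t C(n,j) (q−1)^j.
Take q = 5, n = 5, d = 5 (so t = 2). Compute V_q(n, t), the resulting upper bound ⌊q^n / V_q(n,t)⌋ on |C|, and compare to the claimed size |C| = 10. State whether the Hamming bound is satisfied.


V_q(n, t) = 181, q^n = 3125, Hamming bound = 17, |C| = 10 ≤ bound (satisfied).

Step 1: Compute V_q(n, t) = Σ_{j=0}^2 C(n, j) (q−1)^j.
  j = 0: C(5,0)·(4)^0 = 1·1 = 1.
  j = 1: C(5,1)·(4)^1 = 5·4 = 20.
  j = 2: C(5,2)·(4)^2 = 10·16 = 160.
  V_q(n, t) = 1 + 20 + 160 = 181.
Step 2: q^n = 5^5 = 3125.
Step 3: Hamming bound ⌊q^n / V_q(n,t)⌋ = ⌊3125/181⌋ = 17.
Step 4: Compare |C| = 10 to 17: satisfied.
The claimed |C| lies below the Hamming bound.


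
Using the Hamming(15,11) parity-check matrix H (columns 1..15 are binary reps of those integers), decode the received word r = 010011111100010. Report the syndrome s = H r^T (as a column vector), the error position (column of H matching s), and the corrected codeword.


s = (0, 0, 1, 1)^T, error position = 3, corrected codeword c = 011011111100010

Compute s = H r^T mod 2 one row at a time:
  s_1 = 1 + 1 + 1 + 0 + 0 + 0 + 1 + 0 = 4 ≡ 0 (mod 2).
  s_2 = 0 + 1 + 1 + 1 + 0 + 0 + 1 + 0 = 4 ≡ 0 (mod 2).
  s_3 = 1 + 0 + 1 + 1 + 1 + 0 + 1 + 0 = 5 ≡ 1 (mod 2).
  s_4 = 0 + 0 + 1 + 1 + 1 + 0 + 0 + 0 = 3 ≡ 1 (mod 2).
s = (0, 0, 1, 1)^T — this equals column 3 of H (binary 0011), so error is at position 3.
Correct: flip bit 3 of r = 010011111100010 to get c = 011011111100010.
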